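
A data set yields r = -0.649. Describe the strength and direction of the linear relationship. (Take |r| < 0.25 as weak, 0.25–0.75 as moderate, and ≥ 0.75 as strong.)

r = -0.649 < 0 so the relationship is negative.
|r| = 0.649, which falls in the moderate range.

moderate negative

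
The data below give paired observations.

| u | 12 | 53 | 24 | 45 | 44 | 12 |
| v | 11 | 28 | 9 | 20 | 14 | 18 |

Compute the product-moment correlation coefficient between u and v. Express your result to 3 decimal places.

n = 6, Σu = 190, Σv = 100, Σu² = 7634, Σv² = 1906, Σuv = 3564
nΣuv − ΣuΣv = 21384 − 19000 = 2384
nΣu² − (Σu)² = 45804 − 36100 = 9704; nΣv² − (Σv)² = 11436 − 10000 = 1436
r = 2384 / √(9704 × 1436) = 2384 / 3732.9538 ≈ 0.639

0.639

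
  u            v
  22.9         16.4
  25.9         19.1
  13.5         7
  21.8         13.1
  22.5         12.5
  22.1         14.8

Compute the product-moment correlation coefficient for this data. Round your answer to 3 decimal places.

0.941

n = 6, Σu = 128.7, Σv = 82.9, Σu² = 2847.37, Σv² = 1229.67, Σuv = 1858.66
nΣuv − ΣuΣv = 11151.96 − 10669.23 = 482.73
nΣu² − (Σu)² = 17084.22 − 16563.69 = 520.53; nΣv² − (Σv)² = 7378.02 − 6872.41 = 505.61
r = 482.73 / √(520.53 × 505.61) = 482.73 / 513.0158 ≈ 0.941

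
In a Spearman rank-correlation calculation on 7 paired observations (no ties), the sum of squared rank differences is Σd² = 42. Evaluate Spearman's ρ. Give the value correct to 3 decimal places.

ρ = 1 − 6Σd² / [n(n²−1)] = 1 − 6×42 / (7×48)
  = 1 − 252/336 = 1 − 0.7500 ≈ 0.250

0.250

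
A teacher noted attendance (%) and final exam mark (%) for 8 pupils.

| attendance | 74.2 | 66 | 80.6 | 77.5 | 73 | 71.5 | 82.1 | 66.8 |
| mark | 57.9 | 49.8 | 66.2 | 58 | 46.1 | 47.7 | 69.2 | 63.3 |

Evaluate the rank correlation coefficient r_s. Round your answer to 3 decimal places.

Rank attendance: 5, 1, 7, 6, 4, 3, 8, 2
Rank mark: 4, 3, 7, 5, 1, 2, 8, 6
d = rank(attendance) − rank(mark): 1, -2, 0, 1, 3, 1, 0, -4; Σd² = 32
ρ = 1 − 6Σd² / [n(n²−1)] = 1 − 6×32 / (8×63) = 1 − 192/504 ≈ 0.619

0.619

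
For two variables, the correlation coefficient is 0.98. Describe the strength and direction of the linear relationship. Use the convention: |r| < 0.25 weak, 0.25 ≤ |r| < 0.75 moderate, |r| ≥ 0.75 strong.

strong positive

r = 0.98 > 0 so the relationship is positive.
|r| = 0.98, which falls in the strong range.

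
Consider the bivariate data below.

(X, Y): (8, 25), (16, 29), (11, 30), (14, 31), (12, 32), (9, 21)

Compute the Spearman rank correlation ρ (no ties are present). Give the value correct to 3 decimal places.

0.543

Rank X: 1, 6, 3, 5, 4, 2
Rank Y: 2, 3, 4, 5, 6, 1
d = rank(X) − rank(Y): -1, 3, -1, 0, -2, 1; Σd² = 16
ρ = 1 − 6Σd² / [n(n²−1)] = 1 − 6×16 / (6×35) = 1 − 96/210 ≈ 0.543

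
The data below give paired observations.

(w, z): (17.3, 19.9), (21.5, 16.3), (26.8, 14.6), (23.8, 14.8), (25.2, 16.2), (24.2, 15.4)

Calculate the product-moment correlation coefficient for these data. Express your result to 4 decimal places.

n = 6, Σw = 138.8, Σz = 97.2, Σw² = 3266.9, Σz² = 1593.5, Σwz = 2219.16
nΣwz − ΣwΣz = 13314.96 − 13491.36 = -176.4
nΣw² − (Σw)² = 19601.4 − 19265.44 = 335.96; nΣz² − (Σz)² = 9561 − 9447.84 = 113.16
r = -176.4 / √(335.96 × 113.16) = -176.4 / 194.9801 ≈ -0.9047

-0.9047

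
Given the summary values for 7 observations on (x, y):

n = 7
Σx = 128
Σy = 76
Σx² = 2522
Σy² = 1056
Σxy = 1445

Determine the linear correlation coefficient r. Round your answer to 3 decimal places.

r = (nΣxy − ΣxΣy) / √[(nΣx² − (Σx)²)(nΣy² − (Σy)²)]
Numerator: 7×1445 − 128×76 = 387
Denominator: √[(17654 − 16384)(7392 − 5776)] = √[1270 × 1616] = 1432.5921
r = 387 / 1432.5921 ≈ 0.270

0.270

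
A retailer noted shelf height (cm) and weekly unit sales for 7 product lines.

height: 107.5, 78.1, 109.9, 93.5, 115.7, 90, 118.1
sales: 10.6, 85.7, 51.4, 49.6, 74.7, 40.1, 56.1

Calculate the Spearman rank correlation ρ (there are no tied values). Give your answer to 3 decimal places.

Rank height: 4, 1, 5, 3, 6, 2, 7
Rank sales: 1, 7, 4, 3, 6, 2, 5
d = rank(height) − rank(sales): 3, -6, 1, 0, 0, 0, 2; Σd² = 50
ρ = 1 − 6Σd² / [n(n²−1)] = 1 − 6×50 / (7×48) = 1 − 300/336 ≈ 0.107

0.107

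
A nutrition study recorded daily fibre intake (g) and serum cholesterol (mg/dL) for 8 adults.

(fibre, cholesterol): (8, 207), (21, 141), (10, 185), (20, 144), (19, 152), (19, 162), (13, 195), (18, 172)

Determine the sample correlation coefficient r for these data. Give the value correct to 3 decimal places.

-0.930

n = 8, Σx = 128, Σy = 1358, Σx² = 2220, Σy² = 234648, Σxy = 20944
nΣxy − ΣxΣy = 167552 − 173824 = -6272
nΣx² − (Σx)² = 17760 − 16384 = 1376; nΣy² − (Σy)² = 1877184 − 1844164 = 33020
r = -6272 / √(1376 × 33020) = -6272 / 6740.5875 ≈ -0.930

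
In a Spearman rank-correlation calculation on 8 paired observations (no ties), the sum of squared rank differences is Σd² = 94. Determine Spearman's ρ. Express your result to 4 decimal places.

-0.1190

ρ = 1 − 6Σd² / [n(n²−1)] = 1 − 6×94 / (8×63)
  = 1 − 564/504 = 1 − 1.11905 ≈ -0.1190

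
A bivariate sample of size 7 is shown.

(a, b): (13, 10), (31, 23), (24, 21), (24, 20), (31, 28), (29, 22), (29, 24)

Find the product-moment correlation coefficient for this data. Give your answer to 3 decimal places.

n = 7, Σa = 181, Σb = 148, Σa² = 4925, Σb² = 3314, Σab = 4029
nΣab − ΣaΣb = 28203 − 26788 = 1415
nΣa² − (Σa)² = 34475 − 32761 = 1714; nΣb² − (Σb)² = 23198 − 21904 = 1294
r = 1415 / √(1714 × 1294) = 1415 / 1489.2669 ≈ 0.950

0.950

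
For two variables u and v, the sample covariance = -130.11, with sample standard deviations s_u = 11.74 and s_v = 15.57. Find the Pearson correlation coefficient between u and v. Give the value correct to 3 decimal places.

r = Cov(u,v) / (s_u · s_v) = -130.11 / (11.74 × 15.57)
  = -130.11 / 182.7918 ≈ -0.712

-0.712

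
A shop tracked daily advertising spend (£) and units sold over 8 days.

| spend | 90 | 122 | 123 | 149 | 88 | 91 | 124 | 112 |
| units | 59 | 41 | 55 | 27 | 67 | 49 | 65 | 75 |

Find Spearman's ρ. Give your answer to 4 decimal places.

Rank spend: 2, 5, 6, 8, 1, 3, 7, 4
Rank units: 5, 2, 4, 1, 7, 3, 6, 8
d = rank(spend) − rank(units): -3, 3, 2, 7, -6, 0, 1, -4; Σd² = 124
ρ = 1 − 6Σd² / [n(n²−1)] = 1 − 6×124 / (8×63) = 1 − 744/504 ≈ -0.4762

-0.4762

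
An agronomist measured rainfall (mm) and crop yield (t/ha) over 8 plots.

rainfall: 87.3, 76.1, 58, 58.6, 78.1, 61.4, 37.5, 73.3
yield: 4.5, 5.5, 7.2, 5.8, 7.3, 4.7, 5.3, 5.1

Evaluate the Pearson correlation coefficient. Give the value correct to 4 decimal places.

-0.0804

n = 8, Σx = 530.3, Σy = 45.4, Σx² = 36859.17, Σy² = 265.46, Σxy = 3000.17
nΣxy − ΣxΣy = 24001.36 − 24075.62 = -74.26
nΣx² − (Σx)² = 294873.36 − 281218.09 = 13655.27; nΣy² − (Σy)² = 2123.68 − 2061.16 = 62.52
r = -74.26 / √(13655.27 × 62.52) = -74.26 / 923.9737 ≈ -0.0804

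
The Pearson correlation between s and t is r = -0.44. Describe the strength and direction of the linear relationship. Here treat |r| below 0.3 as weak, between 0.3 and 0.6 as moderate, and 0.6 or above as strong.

r = -0.44 < 0 so the relationship is negative.
|r| = 0.44, which falls in the moderate range.

moderate negative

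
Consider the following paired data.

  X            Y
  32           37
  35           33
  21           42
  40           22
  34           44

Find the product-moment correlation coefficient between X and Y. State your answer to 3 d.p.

-0.694

n = 5, ΣX = 162, ΣY = 178, ΣX² = 5446, ΣY² = 6642, ΣXY = 5597
nΣXY − ΣXΣY = 27985 − 28836 = -851
nΣX² − (ΣX)² = 27230 − 26244 = 986; nΣY² − (ΣY)² = 33210 − 31684 = 1526
r = -851 / √(986 × 1526) = -851 / 1226.6361 ≈ -0.694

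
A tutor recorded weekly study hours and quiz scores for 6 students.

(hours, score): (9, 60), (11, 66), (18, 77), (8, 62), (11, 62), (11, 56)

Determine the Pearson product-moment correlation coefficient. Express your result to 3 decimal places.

n = 6, Σx = 68, Σy = 383, Σx² = 832, Σy² = 24709, Σxy = 4446
nΣxy − ΣxΣy = 26676 − 26044 = 632
nΣx² − (Σx)² = 4992 − 4624 = 368; nΣy² − (Σy)² = 148254 − 146689 = 1565
r = 632 / √(368 × 1565) = 632 / 758.8939 ≈ 0.833

0.833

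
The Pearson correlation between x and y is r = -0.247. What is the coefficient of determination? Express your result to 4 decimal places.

0.0610

r² = (-0.247)² = 0.0610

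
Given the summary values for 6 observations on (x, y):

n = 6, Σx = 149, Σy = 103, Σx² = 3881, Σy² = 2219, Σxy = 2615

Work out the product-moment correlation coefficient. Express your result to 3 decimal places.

r = (nΣxy − ΣxΣy) / √[(nΣx² − (Σx)²)(nΣy² − (Σy)²)]
Numerator: 6×2615 − 149×103 = 343
Denominator: √[(23286 − 22201)(13314 − 10609)] = √[1085 × 2705] = 1713.1623
r = 343 / 1713.1623 ≈ 0.200

0.200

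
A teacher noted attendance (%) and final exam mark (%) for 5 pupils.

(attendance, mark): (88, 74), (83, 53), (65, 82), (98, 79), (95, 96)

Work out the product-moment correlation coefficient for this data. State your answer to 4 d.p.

0.1915

n = 5, Σx = 429, Σy = 384, Σx² = 37487, Σy² = 30466, Σxy = 33103
nΣxy − ΣxΣy = 165515 − 164736 = 779
nΣx² − (Σx)² = 187435 − 184041 = 3394; nΣy² − (Σy)² = 152330 − 147456 = 4874
r = 779 / √(3394 × 4874) = 779 / 4067.2295 ≈ 0.1915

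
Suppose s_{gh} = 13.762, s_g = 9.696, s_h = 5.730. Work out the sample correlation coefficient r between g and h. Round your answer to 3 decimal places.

r = Cov(g,h) / (s_g · s_h) = 13.762 / (9.696 × 5.730)
  = 13.762 / 55.5581 ≈ 0.248

0.248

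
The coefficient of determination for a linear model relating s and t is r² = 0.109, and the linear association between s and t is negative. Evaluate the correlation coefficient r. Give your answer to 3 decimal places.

-0.330

|r| = √0.109 = 0.330
The association is negative, so r = −0.330.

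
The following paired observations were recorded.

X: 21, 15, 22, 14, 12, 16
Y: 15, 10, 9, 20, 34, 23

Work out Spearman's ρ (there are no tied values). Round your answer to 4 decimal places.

-0.7143

Rank X: 5, 3, 6, 2, 1, 4
Rank Y: 3, 2, 1, 4, 6, 5
d = rank(X) − rank(Y): 2, 1, 5, -2, -5, -1; Σd² = 60
ρ = 1 − 6Σd² / [n(n²−1)] = 1 − 6×60 / (6×35) = 1 − 360/210 ≈ -0.7143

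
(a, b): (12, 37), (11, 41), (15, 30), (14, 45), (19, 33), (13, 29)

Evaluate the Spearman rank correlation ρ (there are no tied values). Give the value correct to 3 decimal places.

-0.314

Rank a: 2, 1, 5, 4, 6, 3
Rank b: 4, 5, 2, 6, 3, 1
d = rank(a) − rank(b): -2, -4, 3, -2, 3, 2; Σd² = 46
ρ = 1 − 6Σd² / [n(n²−1)] = 1 − 6×46 / (6×35) = 1 − 276/210 ≈ -0.314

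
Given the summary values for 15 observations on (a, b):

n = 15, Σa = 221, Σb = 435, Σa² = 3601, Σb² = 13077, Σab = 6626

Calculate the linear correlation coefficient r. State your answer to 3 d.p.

r = (nΣab − ΣaΣb) / √[(nΣa² − (Σa)²)(nΣb² − (Σb)²)]
Numerator: 15×6626 − 221×435 = 3255
Denominator: √[(54015 − 48841)(196155 − 189225)] = √[5174 × 6930] = 5987.9729
r = 3255 / 5987.9729 ≈ 0.544

0.544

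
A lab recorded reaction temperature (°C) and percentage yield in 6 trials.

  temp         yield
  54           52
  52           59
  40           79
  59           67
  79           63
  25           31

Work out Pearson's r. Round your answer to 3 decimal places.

n = 6, Σx = 309, Σy = 351, Σx² = 17567, Σy² = 21845, Σxy = 18741
nΣxy − ΣxΣy = 112446 − 108459 = 3987
nΣx² − (Σx)² = 105402 − 95481 = 9921; nΣy² − (Σy)² = 131070 − 123201 = 7869
r = 3987 / √(9921 × 7869) = 3987 / 8835.6295 ≈ 0.451

0.451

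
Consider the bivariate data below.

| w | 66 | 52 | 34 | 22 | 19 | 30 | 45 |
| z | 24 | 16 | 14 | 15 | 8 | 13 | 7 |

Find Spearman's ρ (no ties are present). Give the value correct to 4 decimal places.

Rank w: 7, 6, 4, 2, 1, 3, 5
Rank z: 7, 6, 4, 5, 2, 3, 1
d = rank(w) − rank(z): 0, 0, 0, -3, -1, 0, 4; Σd² = 26
ρ = 1 − 6Σd² / [n(n²−1)] = 1 − 6×26 / (7×48) = 1 − 156/336 ≈ 0.5357

0.5357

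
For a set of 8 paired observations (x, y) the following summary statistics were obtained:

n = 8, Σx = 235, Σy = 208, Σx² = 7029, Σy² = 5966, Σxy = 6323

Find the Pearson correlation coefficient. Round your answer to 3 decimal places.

0.804

r = (nΣxy − ΣxΣy) / √[(nΣx² − (Σx)²)(nΣy² − (Σy)²)]
Numerator: 8×6323 − 235×208 = 1704
Denominator: √[(56232 − 55225)(47728 − 43264)] = √[1007 × 4464] = 2120.2000
r = 1704 / 2120.2000 ≈ 0.804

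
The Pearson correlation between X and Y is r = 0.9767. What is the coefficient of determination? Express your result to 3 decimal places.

0.954

r² = (0.9767)² = 0.954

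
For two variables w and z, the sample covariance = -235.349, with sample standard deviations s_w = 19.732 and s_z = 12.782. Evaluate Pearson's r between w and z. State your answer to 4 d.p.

-0.9331

r = Cov(w,z) / (s_w · s_z) = -235.349 / (19.732 × 12.782)
  = -235.349 / 252.2144 ≈ -0.9331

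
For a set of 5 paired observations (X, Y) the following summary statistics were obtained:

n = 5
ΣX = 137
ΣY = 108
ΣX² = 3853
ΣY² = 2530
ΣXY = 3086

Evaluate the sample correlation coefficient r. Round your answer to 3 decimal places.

0.907

r = (nΣXY − ΣXΣY) / √[(nΣX² − (ΣX)²)(nΣY² − (ΣY)²)]
Numerator: 5×3086 − 137×108 = 634
Denominator: √[(19265 − 18769)(12650 − 11664)] = √[496 × 986] = 699.3254
r = 634 / 699.3254 ≈ 0.907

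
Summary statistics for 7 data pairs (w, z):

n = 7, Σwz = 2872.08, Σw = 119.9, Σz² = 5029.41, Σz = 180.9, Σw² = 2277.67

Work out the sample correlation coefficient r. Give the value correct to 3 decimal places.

r = (nΣwz − ΣwΣz) / √[(nΣw² − (Σw)²)(nΣz² − (Σz)²)]
Numerator: 7×2872.08 − 119.9×180.9 = -1585.35
Denominator: √[(15943.69 − 14376.01)(35205.87 − 32724.81)] = √[1567.68 × 2481.06] = 1972.1836
r = -1585.35 / 1972.1836 ≈ -0.804

-0.804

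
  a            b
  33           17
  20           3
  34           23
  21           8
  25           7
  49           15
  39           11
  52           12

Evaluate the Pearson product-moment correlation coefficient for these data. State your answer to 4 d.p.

0.4843

n = 8, Σa = 273, Σb = 96, Σa² = 10337, Σb² = 1430, Σab = 3534
nΣab − ΣaΣb = 28272 − 26208 = 2064
nΣa² − (Σa)² = 82696 − 74529 = 8167; nΣb² − (Σb)² = 11440 − 9216 = 2224
r = 2064 / √(8167 × 2224) = 2064 / 4261.8550 ≈ 0.4843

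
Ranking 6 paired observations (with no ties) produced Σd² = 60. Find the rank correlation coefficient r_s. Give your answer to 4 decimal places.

-0.7143

ρ = 1 − 6Σd² / [n(n²−1)] = 1 − 6×60 / (6×35)
  = 1 − 360/210 = 1 − 1.71429 ≈ -0.7143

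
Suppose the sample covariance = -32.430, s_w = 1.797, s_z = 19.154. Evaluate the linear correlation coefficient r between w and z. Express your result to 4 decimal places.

r = Cov(w,z) / (s_w · s_z) = -32.430 / (1.797 × 19.154)
  = -32.430 / 34.4197 ≈ -0.9422

-0.9422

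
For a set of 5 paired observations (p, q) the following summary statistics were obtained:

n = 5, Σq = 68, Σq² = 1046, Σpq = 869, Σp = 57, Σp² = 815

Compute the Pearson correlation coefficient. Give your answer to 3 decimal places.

r = (nΣpq − ΣpΣq) / √[(nΣp² − (Σp)²)(nΣq² − (Σq)²)]
Numerator: 5×869 − 57×68 = 469
Denominator: √[(4075 − 3249)(5230 − 4624)] = √[826 × 606] = 707.4998
r = 469 / 707.4998 ≈ 0.663

0.663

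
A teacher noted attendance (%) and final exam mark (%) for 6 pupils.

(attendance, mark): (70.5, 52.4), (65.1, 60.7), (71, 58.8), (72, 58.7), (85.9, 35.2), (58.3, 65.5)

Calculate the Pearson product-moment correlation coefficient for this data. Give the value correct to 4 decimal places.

n = 6, Σx = 422.8, Σy = 331.3, Σx² = 30210.96, Σy² = 18862.67, Σxy = 22889.3
nΣxy − ΣxΣy = 137335.8 − 140073.64 = -2737.84
nΣx² − (Σx)² = 181265.76 − 178759.84 = 2505.92; nΣy² − (Σy)² = 113176.02 − 109759.69 = 3416.33
r = -2737.84 / √(2505.92 × 3416.33) = -2737.84 / 2925.9271 ≈ -0.9357

-0.9357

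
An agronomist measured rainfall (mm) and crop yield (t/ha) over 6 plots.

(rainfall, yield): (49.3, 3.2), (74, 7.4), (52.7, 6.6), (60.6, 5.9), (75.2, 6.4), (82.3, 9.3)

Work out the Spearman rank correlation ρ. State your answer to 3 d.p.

Rank rainfall: 1, 4, 2, 3, 5, 6
Rank yield: 1, 5, 4, 2, 3, 6
d = rank(rainfall) − rank(yield): 0, -1, -2, 1, 2, 0; Σd² = 10
ρ = 1 − 6Σd² / [n(n²−1)] = 1 − 6×10 / (6×35) = 1 − 60/210 ≈ 0.714

0.714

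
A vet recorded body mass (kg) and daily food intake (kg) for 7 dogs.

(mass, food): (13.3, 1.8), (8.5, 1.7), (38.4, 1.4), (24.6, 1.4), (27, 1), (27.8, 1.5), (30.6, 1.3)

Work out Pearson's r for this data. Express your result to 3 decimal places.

-0.649

n = 7, Σx = 170.2, Σy = 10.1, Σx² = 4767.06, Σy² = 14.99, Σxy = 235.07
nΣxy − ΣxΣy = 1645.49 − 1719.02 = -73.53
nΣx² − (Σx)² = 33369.42 − 28968.04 = 4401.38; nΣy² − (Σy)² = 104.93 − 102.01 = 2.92
r = -73.53 / √(4401.38 × 2.92) = -73.53 / 113.3668 ≈ -0.649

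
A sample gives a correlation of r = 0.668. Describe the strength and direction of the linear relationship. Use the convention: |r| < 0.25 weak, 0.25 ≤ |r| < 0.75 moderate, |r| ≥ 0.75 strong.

r = 0.668 > 0 so the relationship is positive.
|r| = 0.668, which falls in the moderate range.

moderate positive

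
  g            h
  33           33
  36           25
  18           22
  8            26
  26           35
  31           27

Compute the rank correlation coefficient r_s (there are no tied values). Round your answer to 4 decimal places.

Rank g: 5, 6, 2, 1, 3, 4
Rank h: 5, 2, 1, 3, 6, 4
d = rank(g) − rank(h): 0, 4, 1, -2, -3, 0; Σd² = 30
ρ = 1 − 6Σd² / [n(n²−1)] = 1 − 6×30 / (6×35) = 1 − 180/210 ≈ 0.1429

0.1429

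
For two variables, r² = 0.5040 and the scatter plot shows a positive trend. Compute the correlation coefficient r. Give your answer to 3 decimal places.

0.710

|r| = √0.5040 = 0.710
The association is positive, so r = 0.710.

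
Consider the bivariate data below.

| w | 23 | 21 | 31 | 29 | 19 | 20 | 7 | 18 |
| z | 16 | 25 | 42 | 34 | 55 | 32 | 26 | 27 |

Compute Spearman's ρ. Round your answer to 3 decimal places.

Rank w: 6, 5, 8, 7, 3, 4, 1, 2
Rank z: 1, 2, 7, 6, 8, 5, 3, 4
d = rank(w) − rank(z): 5, 3, 1, 1, -5, -1, -2, -2; Σd² = 70
ρ = 1 − 6Σd² / [n(n²−1)] = 1 − 6×70 / (8×63) = 1 − 420/504 ≈ 0.167

0.167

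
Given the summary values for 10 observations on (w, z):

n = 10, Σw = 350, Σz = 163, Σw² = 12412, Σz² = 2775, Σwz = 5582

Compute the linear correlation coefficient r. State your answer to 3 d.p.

r = (nΣwz − ΣwΣz) / √[(nΣw² − (Σw)²)(nΣz² − (Σz)²)]
Numerator: 10×5582 − 350×163 = -1230
Denominator: √[(124120 − 122500)(27750 − 26569)] = √[1620 × 1181] = 1383.1920
r = -1230 / 1383.1920 ≈ -0.889

-0.889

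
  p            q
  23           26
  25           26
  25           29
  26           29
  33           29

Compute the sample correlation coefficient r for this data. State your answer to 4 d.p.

0.5695

n = 5, Σp = 132, Σq = 139, Σp² = 3544, Σq² = 3875, Σpq = 3684
nΣpq − ΣpΣq = 18420 − 18348 = 72
nΣp² − (Σp)² = 17720 − 17424 = 296; nΣq² − (Σq)² = 19375 − 19321 = 54
r = 72 / √(296 × 54) = 72 / 126.4278 ≈ 0.5695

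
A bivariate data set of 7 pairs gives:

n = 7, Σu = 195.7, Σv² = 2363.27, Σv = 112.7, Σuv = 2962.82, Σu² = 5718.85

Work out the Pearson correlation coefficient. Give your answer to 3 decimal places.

-0.510

r = (nΣuv − ΣuΣv) / √[(nΣu² − (Σu)²)(nΣv² − (Σv)²)]
Numerator: 7×2962.82 − 195.7×112.7 = -1315.65
Denominator: √[(40031.95 − 38298.49)(16542.89 − 12701.29)] = √[1733.46 × 3841.6] = 2580.5542
r = -1315.65 / 2580.5542 ≈ -0.510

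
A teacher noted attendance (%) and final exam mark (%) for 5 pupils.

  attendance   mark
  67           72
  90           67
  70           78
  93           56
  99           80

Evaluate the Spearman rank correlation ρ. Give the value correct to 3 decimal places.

Rank attendance: 1, 3, 2, 4, 5
Rank mark: 3, 2, 4, 1, 5
d = rank(attendance) − rank(mark): -2, 1, -2, 3, 0; Σd² = 18
ρ = 1 − 6Σd² / [n(n²−1)] = 1 − 6×18 / (5×24) = 1 − 108/120 ≈ 0.100

0.100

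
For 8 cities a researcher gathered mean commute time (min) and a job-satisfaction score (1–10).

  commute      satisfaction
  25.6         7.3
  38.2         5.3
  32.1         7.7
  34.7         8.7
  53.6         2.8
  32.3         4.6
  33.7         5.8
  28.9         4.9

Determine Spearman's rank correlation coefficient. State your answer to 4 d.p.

Rank commute: 1, 7, 3, 6, 8, 4, 5, 2
Rank satisfaction: 6, 4, 7, 8, 1, 2, 5, 3
d = rank(commute) − rank(satisfaction): -5, 3, -4, -2, 7, 2, 0, -1; Σd² = 108
ρ = 1 − 6Σd² / [n(n²−1)] = 1 − 6×108 / (8×63) = 1 − 648/504 ≈ -0.2857

-0.2857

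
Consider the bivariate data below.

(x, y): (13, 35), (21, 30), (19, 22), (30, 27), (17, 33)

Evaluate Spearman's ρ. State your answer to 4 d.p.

Rank x: 1, 4, 3, 5, 2
Rank y: 5, 3, 1, 2, 4
d = rank(x) − rank(y): -4, 1, 2, 3, -2; Σd² = 34
ρ = 1 − 6Σd² / [n(n²−1)] = 1 − 6×34 / (5×24) = 1 − 204/120 ≈ -0.7000

-0.7000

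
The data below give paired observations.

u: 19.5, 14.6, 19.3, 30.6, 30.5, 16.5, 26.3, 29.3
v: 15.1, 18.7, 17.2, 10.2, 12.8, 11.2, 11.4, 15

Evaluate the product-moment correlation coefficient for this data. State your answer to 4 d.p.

n = 8, Σu = 186.6, Σv = 111.6, Σu² = 4654.94, Σv² = 1621.82, Σuv = 2526.07
nΣuv − ΣuΣv = 20208.56 − 20824.56 = -616
nΣu² − (Σu)² = 37239.52 − 34819.56 = 2419.96; nΣv² − (Σv)² = 12974.56 − 12454.56 = 520
r = -616 / √(2419.96 × 520) = -616 / 1121.7750 ≈ -0.5491

-0.5491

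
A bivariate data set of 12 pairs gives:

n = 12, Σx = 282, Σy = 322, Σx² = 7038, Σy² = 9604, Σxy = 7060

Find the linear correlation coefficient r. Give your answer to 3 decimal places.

r = (nΣxy − ΣxΣy) / √[(nΣx² − (Σx)²)(nΣy² − (Σy)²)]
Numerator: 12×7060 − 282×322 = -6084
Denominator: √[(84456 − 79524)(115248 − 103684)] = √[4932 × 11564] = 7552.0625
r = -6084 / 7552.0625 ≈ -0.806

-0.806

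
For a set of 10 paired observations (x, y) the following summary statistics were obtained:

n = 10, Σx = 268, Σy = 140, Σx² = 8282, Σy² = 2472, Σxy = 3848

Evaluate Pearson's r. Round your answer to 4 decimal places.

r = (nΣxy − ΣxΣy) / √[(nΣx² − (Σx)²)(nΣy² − (Σy)²)]
Numerator: 10×3848 − 268×140 = 960
Denominator: √[(82820 − 71824)(24720 − 19600)] = √[10996 × 5120] = 7503.3006
r = 960 / 7503.3006 ≈ 0.1279

0.1279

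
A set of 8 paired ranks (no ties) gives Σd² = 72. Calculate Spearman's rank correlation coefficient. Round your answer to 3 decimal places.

0.143

ρ = 1 − 6Σd² / [n(n²−1)] = 1 − 6×72 / (8×63)
  = 1 − 432/504 = 1 − 0.8571 ≈ 0.143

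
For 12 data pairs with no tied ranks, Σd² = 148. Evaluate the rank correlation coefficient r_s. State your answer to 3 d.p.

0.483

ρ = 1 − 6Σd² / [n(n²−1)] = 1 − 6×148 / (12×143)
  = 1 − 888/1716 = 1 − 0.5175 ≈ 0.483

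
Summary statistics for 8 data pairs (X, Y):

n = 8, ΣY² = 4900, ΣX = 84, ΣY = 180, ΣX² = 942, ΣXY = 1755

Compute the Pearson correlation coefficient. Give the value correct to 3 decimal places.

r = (nΣXY − ΣXΣY) / √[(nΣX² − (ΣX)²)(nΣY² − (ΣY)²)]
Numerator: 8×1755 − 84×180 = -1080
Denominator: √[(7536 − 7056)(39200 − 32400)] = √[480 × 6800] = 1806.6544
r = -1080 / 1806.6544 ≈ -0.598

-0.598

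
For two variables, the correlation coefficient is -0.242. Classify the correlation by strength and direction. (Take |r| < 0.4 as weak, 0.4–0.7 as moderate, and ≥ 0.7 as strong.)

r = -0.242 < 0 so the relationship is negative.
|r| = 0.242, which falls in the weak range.

weak negative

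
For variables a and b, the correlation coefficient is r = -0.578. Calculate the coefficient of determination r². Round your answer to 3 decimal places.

r² = (-0.578)² = 0.334

0.334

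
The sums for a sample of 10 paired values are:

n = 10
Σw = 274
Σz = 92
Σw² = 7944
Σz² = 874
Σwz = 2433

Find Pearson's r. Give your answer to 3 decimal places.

r = (nΣwz − ΣwΣz) / √[(nΣw² − (Σw)²)(nΣz² − (Σz)²)]
Numerator: 10×2433 − 274×92 = -878
Denominator: √[(79440 − 75076)(8740 − 8464)] = √[4364 × 276] = 1097.4808
r = -878 / 1097.4808 ≈ -0.800

-0.800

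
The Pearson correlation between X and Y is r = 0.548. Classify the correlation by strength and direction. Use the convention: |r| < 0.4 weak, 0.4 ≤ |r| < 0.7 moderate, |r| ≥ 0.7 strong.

r = 0.548 > 0 so the relationship is positive.
|r| = 0.548, which falls in the moderate range.

moderate positive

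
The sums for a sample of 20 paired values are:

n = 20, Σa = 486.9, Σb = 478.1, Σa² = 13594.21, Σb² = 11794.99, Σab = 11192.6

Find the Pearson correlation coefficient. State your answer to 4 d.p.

-0.5597

r = (nΣab − ΣaΣb) / √[(nΣa² − (Σa)²)(nΣb² − (Σb)²)]
Numerator: 20×11192.6 − 486.9×478.1 = -8934.89
Denominator: √[(271884.2 − 237071.61)(235899.8 − 228579.61)] = √[34812.59 × 7320.19] = 15963.5451
r = -8934.89 / 15963.5451 ≈ -0.5597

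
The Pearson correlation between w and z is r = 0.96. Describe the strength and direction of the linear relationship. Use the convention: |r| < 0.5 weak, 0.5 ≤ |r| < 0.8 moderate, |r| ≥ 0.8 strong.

r = 0.96 > 0 so the relationship is positive.
|r| = 0.96, which falls in the strong range.

strong positive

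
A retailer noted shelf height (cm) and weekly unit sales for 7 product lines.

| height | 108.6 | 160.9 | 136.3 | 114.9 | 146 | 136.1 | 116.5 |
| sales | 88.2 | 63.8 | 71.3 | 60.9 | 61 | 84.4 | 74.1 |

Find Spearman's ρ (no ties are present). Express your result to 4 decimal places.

Rank height: 1, 7, 5, 2, 6, 4, 3
Rank sales: 7, 3, 4, 1, 2, 6, 5
d = rank(height) − rank(sales): -6, 4, 1, 1, 4, -2, -2; Σd² = 78
ρ = 1 − 6Σd² / [n(n²−1)] = 1 − 6×78 / (7×48) = 1 − 468/336 ≈ -0.3929

-0.3929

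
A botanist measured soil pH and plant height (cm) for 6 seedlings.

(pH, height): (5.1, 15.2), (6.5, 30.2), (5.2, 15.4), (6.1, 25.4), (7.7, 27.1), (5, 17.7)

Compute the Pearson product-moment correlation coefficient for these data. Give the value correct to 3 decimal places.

0.834

n = 6, Σx = 35.6, Σy = 131, Σx² = 216.8, Σy² = 3073.1, Σxy = 806.01
nΣxy − ΣxΣy = 4836.06 − 4663.6 = 172.46
nΣx² − (Σx)² = 1300.8 − 1267.36 = 33.44; nΣy² − (Σy)² = 18438.6 − 17161 = 1277.6
r = 172.46 / √(33.44 × 1277.6) = 172.46 / 206.6953 ≈ 0.834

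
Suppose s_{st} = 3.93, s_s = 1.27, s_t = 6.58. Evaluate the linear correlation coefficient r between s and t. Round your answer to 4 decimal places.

r = Cov(s,t) / (s_s · s_t) = 3.93 / (1.27 × 6.58)
  = 3.93 / 8.3566 ≈ 0.4703

0.4703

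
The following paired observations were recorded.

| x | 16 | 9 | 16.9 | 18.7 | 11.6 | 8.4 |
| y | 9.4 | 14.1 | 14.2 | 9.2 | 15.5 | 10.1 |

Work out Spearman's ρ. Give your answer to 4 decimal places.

-0.3143

Rank x: 4, 2, 5, 6, 3, 1
Rank y: 2, 4, 5, 1, 6, 3
d = rank(x) − rank(y): 2, -2, 0, 5, -3, -2; Σd² = 46
ρ = 1 − 6Σd² / [n(n²−1)] = 1 − 6×46 / (6×35) = 1 − 276/210 ≈ -0.3143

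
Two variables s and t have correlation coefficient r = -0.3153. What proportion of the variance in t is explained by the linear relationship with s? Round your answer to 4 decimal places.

r² = (-0.3153)² = 0.0994

0.0994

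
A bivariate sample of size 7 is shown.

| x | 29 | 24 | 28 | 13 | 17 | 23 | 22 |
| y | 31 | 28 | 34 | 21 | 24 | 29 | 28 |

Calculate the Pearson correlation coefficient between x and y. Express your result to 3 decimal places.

n = 7, Σx = 156, Σy = 195, Σx² = 3672, Σy² = 5543, Σxy = 4487
nΣxy − ΣxΣy = 31409 − 30420 = 989
nΣx² − (Σx)² = 25704 − 24336 = 1368; nΣy² − (Σy)² = 38801 − 38025 = 776
r = 989 / √(1368 × 776) = 989 / 1030.3242 ≈ 0.960

0.960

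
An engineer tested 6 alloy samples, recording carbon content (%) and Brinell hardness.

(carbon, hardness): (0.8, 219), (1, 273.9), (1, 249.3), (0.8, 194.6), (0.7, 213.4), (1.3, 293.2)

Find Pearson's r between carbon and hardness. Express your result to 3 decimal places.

n = 6, Σx = 5.6, Σy = 1443.4, Σx² = 5.46, Σy² = 354507.66, Σxy = 1384.62
nΣxy − ΣxΣy = 8307.72 − 8083.04 = 224.68
nΣx² − (Σx)² = 32.76 − 31.36 = 1.4; nΣy² − (Σy)² = 2127045.96 − 2083403.56 = 43642.4
r = 224.68 / √(1.4 × 43642.4) = 224.68 / 247.1828 ≈ 0.909

0.909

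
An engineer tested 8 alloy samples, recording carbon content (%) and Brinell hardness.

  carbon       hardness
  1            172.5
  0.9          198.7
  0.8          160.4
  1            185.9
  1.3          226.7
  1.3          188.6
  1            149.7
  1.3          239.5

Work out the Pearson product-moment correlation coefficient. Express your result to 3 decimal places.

n = 8, Σx = 8.6, Σy = 1522, Σx² = 9.52, Σy² = 296258.1, Σxy = 1666.49
nΣxy − ΣxΣy = 13331.92 − 13089.2 = 242.72
nΣx² − (Σx)² = 76.16 − 73.96 = 2.2; nΣy² − (Σy)² = 2370064.8 − 2316484 = 53580.8
r = 242.72 / √(2.2 × 53580.8) = 242.72 / 343.3333 ≈ 0.707

0.707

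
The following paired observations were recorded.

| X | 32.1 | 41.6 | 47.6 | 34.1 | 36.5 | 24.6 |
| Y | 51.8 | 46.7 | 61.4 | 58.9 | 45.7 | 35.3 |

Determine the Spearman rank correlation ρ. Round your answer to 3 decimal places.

0.543

Rank X: 2, 5, 6, 3, 4, 1
Rank Y: 4, 3, 6, 5, 2, 1
d = rank(X) − rank(Y): -2, 2, 0, -2, 2, 0; Σd² = 16
ρ = 1 − 6Σd² / [n(n²−1)] = 1 − 6×16 / (6×35) = 1 − 96/210 ≈ 0.543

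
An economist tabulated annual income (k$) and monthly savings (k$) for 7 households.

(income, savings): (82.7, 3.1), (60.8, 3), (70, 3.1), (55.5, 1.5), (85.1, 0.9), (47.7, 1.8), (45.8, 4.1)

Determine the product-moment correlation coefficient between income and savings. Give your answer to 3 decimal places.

-0.278

n = 7, Σx = 447.6, Σy = 17.5, Σx² = 30131.12, Σy² = 51.33, Σxy = 1089.25
nΣxy − ΣxΣy = 7624.75 − 7833 = -208.25
nΣx² − (Σx)² = 210917.84 − 200345.76 = 10572.08; nΣy² − (Σy)² = 359.31 − 306.25 = 53.06
r = -208.25 / √(10572.08 × 53.06) = -208.25 / 748.9690 ≈ -0.278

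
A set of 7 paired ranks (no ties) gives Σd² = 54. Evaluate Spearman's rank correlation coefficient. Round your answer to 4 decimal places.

ρ = 1 − 6Σd² / [n(n²−1)] = 1 − 6×54 / (7×48)
  = 1 − 324/336 = 1 − 0.96429 ≈ 0.0357

0.0357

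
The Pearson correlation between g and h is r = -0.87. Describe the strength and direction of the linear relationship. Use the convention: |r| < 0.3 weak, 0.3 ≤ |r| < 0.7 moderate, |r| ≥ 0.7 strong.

strong negative

r = -0.87 < 0 so the relationship is negative.
|r| = 0.87, which falls in the strong range.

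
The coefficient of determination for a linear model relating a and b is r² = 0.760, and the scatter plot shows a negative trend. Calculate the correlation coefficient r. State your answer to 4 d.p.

|r| = √0.760 = 0.8718
The association is negative, so r = −0.8718.

-0.8718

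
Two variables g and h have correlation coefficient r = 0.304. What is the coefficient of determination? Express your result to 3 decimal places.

0.092

r² = (0.304)² = 0.092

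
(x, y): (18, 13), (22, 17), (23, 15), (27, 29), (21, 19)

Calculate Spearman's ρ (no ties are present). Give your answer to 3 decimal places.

Rank x: 1, 3, 4, 5, 2
Rank y: 1, 3, 2, 5, 4
d = rank(x) − rank(y): 0, 0, 2, 0, -2; Σd² = 8
ρ = 1 − 6Σd² / [n(n²−1)] = 1 − 6×8 / (5×24) = 1 − 48/120 ≈ 0.600

0.600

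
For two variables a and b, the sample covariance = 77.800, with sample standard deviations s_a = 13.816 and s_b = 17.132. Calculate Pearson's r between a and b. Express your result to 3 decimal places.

0.329

r = Cov(a,b) / (s_a · s_b) = 77.800 / (13.816 × 17.132)
  = 77.800 / 236.6957 ≈ 0.329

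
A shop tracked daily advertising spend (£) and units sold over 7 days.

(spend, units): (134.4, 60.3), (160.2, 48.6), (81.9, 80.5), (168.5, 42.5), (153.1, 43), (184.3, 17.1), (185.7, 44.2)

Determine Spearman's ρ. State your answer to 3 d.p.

Rank spend: 2, 4, 1, 5, 3, 6, 7
Rank units: 6, 5, 7, 2, 3, 1, 4
d = rank(spend) − rank(units): -4, -1, -6, 3, 0, 5, 3; Σd² = 96
ρ = 1 − 6Σd² / [n(n²−1)] = 1 − 6×96 / (7×48) = 1 − 576/336 ≈ -0.714

-0.714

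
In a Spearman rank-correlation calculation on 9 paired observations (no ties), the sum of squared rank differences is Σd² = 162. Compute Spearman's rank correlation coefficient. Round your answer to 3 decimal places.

ρ = 1 − 6Σd² / [n(n²−1)] = 1 − 6×162 / (9×80)
  = 1 − 972/720 = 1 − 1.3500 ≈ -0.350

-0.350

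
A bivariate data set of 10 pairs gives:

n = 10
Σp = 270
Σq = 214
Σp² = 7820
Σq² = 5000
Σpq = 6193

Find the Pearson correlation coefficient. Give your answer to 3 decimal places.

r = (nΣpq − ΣpΣq) / √[(nΣp² − (Σp)²)(nΣq² − (Σq)²)]
Numerator: 10×6193 − 270×214 = 4150
Denominator: √[(78200 − 72900)(50000 − 45796)] = √[5300 × 4204] = 4720.2966
r = 4150 / 4720.2966 ≈ 0.879

0.879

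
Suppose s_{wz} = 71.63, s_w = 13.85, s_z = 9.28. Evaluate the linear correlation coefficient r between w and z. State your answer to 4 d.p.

r = Cov(w,z) / (s_w · s_z) = 71.63 / (13.85 × 9.28)
  = 71.63 / 128.5280 ≈ 0.5573

0.5573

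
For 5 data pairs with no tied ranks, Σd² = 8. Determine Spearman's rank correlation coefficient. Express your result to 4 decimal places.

0.6000

ρ = 1 − 6Σd² / [n(n²−1)] = 1 − 6×8 / (5×24)
  = 1 − 48/120 = 1 − 0.40000 ≈ 0.6000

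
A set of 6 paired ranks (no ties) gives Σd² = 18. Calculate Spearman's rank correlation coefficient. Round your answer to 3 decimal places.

0.486

ρ = 1 − 6Σd² / [n(n²−1)] = 1 − 6×18 / (6×35)
  = 1 − 108/210 = 1 − 0.5143 ≈ 0.486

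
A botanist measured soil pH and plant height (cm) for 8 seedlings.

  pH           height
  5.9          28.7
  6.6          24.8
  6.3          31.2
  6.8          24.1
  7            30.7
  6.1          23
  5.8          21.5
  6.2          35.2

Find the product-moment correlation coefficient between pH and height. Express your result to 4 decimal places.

n = 8, Σx = 50.7, Σy = 219.2, Σx² = 322.59, Σy² = 6165.76, Σxy = 1391.59
nΣxy − ΣxΣy = 11132.72 − 11113.44 = 19.28
nΣx² − (Σx)² = 2580.72 − 2570.49 = 10.23; nΣy² − (Σy)² = 49326.08 − 48048.64 = 1277.44
r = 19.28 / √(10.23 × 1277.44) = 19.28 / 114.3163 ≈ 0.1687

0.1687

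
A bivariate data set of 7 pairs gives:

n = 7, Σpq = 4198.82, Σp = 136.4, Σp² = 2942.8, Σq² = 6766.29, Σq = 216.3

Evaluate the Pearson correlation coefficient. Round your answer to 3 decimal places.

-0.104

r = (nΣpq − ΣpΣq) / √[(nΣp² − (Σp)²)(nΣq² − (Σq)²)]
Numerator: 7×4198.82 − 136.4×216.3 = -111.58
Denominator: √[(20599.6 − 18604.96)(47364.03 − 46785.69)] = √[1994.64 × 578.34] = 1074.0485
r = -111.58 / 1074.0485 ≈ -0.104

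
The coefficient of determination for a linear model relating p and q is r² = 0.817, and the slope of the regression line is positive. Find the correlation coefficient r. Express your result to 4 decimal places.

|r| = √0.817 = 0.9039
The association is positive, so r = 0.9039.

0.9039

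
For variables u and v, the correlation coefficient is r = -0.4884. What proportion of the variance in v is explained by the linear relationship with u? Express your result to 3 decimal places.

0.239

r² = (-0.4884)² = 0.239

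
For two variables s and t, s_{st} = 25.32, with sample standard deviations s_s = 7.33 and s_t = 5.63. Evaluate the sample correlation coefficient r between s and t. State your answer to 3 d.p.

0.614

r = Cov(s,t) / (s_s · s_t) = 25.32 / (7.33 × 5.63)
  = 25.32 / 41.2679 ≈ 0.614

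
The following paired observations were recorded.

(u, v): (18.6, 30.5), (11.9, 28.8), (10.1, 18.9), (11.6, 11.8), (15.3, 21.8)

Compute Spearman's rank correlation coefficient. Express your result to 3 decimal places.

Rank u: 5, 3, 1, 2, 4
Rank v: 5, 4, 2, 1, 3
d = rank(u) − rank(v): 0, -1, -1, 1, 1; Σd² = 4
ρ = 1 − 6Σd² / [n(n²−1)] = 1 − 6×4 / (5×24) = 1 − 24/120 ≈ 0.800

0.800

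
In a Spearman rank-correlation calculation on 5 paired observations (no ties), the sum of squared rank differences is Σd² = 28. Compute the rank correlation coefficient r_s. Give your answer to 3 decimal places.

ρ = 1 − 6Σd² / [n(n²−1)] = 1 − 6×28 / (5×24)
  = 1 − 168/120 = 1 − 1.4000 ≈ -0.400

-0.400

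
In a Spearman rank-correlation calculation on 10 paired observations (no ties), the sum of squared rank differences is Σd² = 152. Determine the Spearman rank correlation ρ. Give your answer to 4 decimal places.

0.0788

ρ = 1 − 6Σd² / [n(n²−1)] = 1 − 6×152 / (10×99)
  = 1 − 912/990 = 1 − 0.92121 ≈ 0.0788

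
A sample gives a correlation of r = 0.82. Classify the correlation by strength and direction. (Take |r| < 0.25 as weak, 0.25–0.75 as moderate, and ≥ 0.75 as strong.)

strong positive

r = 0.82 > 0 so the relationship is positive.
|r| = 0.82, which falls in the strong range.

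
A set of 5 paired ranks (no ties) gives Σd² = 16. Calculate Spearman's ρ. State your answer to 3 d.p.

ρ = 1 − 6Σd² / [n(n²−1)] = 1 − 6×16 / (5×24)
  = 1 − 96/120 = 1 − 0.8000 ≈ 0.200

0.200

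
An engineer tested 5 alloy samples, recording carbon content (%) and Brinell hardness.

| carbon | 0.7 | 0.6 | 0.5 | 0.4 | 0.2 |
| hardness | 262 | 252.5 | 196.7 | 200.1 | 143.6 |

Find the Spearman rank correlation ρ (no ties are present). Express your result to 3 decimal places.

0.900

Rank carbon: 5, 4, 3, 2, 1
Rank hardness: 5, 4, 2, 3, 1
d = rank(carbon) − rank(hardness): 0, 0, 1, -1, 0; Σd² = 2
ρ = 1 − 6Σd² / [n(n²−1)] = 1 − 6×2 / (5×24) = 1 − 12/120 ≈ 0.900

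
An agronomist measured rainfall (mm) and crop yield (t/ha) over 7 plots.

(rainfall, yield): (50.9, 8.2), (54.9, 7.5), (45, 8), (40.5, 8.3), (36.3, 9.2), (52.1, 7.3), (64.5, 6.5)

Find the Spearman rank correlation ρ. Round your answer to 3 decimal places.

Rank rainfall: 4, 6, 3, 2, 1, 5, 7
Rank yield: 5, 3, 4, 6, 7, 2, 1
d = rank(rainfall) − rank(yield): -1, 3, -1, -4, -6, 3, 6; Σd² = 108
ρ = 1 − 6Σd² / [n(n²−1)] = 1 − 6×108 / (7×48) = 1 − 648/336 ≈ -0.929

-0.929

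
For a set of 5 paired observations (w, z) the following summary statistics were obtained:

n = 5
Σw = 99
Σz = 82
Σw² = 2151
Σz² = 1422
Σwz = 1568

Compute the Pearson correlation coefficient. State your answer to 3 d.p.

r = (nΣwz − ΣwΣz) / √[(nΣw² − (Σw)²)(nΣz² − (Σz)²)]
Numerator: 5×1568 − 99×82 = -278
Denominator: √[(10755 − 9801)(7110 − 6724)] = √[954 × 386] = 606.8311
r = -278 / 606.8311 ≈ -0.458

-0.458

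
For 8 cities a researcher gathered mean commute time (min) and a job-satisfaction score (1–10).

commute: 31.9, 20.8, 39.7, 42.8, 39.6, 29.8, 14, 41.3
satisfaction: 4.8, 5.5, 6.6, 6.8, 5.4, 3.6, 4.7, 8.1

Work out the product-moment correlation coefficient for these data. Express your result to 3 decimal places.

n = 8, Σx = 259.9, Σy = 45.5, Σx² = 9216.07, Σy² = 272.91, Σxy = 1542.03
nΣxy − ΣxΣy = 12336.24 − 11825.45 = 510.79
nΣx² − (Σx)² = 73728.56 − 67548.01 = 6180.55; nΣy² − (Σy)² = 2183.28 − 2070.25 = 113.03
r = 510.79 / √(6180.55 × 113.03) = 510.79 / 835.8155 ≈ 0.611

0.611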